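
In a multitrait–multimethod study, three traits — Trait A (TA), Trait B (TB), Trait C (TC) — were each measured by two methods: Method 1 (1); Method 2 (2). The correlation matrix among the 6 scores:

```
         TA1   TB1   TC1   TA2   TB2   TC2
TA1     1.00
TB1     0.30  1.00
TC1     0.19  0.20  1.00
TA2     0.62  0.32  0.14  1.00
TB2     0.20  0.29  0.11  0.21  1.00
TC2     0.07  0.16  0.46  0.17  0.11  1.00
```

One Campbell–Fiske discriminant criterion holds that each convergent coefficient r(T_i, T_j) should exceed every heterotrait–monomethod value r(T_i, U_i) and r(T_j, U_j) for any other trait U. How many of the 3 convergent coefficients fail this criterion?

Convergent coefficients and their comparison sets:
TA (methods 1·2): 0.62 vs {0.30, 0.21, 0.19, 0.17} → pass.
TB (methods 1·2): 0.29 vs {0.30, 0.21, 0.20, 0.11} → fail.
TC (methods 1·2): 0.46 vs {0.19, 0.17, 0.20, 0.11} → pass.
1 of 3 fail.

1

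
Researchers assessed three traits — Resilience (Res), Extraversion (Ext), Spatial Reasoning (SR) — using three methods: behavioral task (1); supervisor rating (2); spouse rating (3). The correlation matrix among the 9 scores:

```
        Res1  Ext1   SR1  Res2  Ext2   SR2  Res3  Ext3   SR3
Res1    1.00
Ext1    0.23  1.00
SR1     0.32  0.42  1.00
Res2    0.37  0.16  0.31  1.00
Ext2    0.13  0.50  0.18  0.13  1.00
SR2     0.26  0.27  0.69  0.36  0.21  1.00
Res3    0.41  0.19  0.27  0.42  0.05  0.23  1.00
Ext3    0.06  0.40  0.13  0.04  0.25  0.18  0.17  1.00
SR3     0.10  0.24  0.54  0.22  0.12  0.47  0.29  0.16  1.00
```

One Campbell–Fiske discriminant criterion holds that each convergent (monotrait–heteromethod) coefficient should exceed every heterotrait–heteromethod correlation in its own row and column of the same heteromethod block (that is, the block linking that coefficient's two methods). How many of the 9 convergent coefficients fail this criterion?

0

Each convergent coefficient versus the relevant comparison correlations:
Res (methods 1·2): 0.37 vs {0.13, 0.16, 0.26, 0.31} → pass.
Res (methods 1·3): 0.41 vs {0.06, 0.19, 0.10, 0.27} → pass.
Res (methods 2·3): 0.42 vs {0.04, 0.05, 0.22, 0.23} → pass.
Ext (methods 1·2): 0.50 vs {0.16, 0.13, 0.27, 0.18} → pass.
Ext (methods 1·3): 0.40 vs {0.19, 0.06, 0.24, 0.13} → pass.
Ext (methods 2·3): 0.25 vs {0.05, 0.04, 0.12, 0.18} → pass.
SR (methods 1·2): 0.69 vs {0.31, 0.26, 0.18, 0.27} → pass.
SR (methods 1·3): 0.54 vs {0.27, 0.10, 0.13, 0.24} → pass.
SR (methods 2·3): 0.47 vs {0.23, 0.22, 0.18, 0.12} → pass.
0 of 9 fail.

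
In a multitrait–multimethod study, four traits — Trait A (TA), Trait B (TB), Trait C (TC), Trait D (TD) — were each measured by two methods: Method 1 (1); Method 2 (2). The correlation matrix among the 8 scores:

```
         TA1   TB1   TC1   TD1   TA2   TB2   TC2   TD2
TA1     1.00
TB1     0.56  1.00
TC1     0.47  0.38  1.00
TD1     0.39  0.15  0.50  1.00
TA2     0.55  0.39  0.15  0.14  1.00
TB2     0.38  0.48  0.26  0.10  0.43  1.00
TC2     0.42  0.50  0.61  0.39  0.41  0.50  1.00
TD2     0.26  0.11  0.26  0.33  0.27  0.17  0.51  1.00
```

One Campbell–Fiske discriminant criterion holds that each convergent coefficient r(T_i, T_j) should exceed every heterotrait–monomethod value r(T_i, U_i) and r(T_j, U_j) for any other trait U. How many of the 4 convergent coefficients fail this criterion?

3

Each convergent coefficient versus the relevant comparison correlations:
TA (methods 1·2): 0.55 vs {0.56, 0.43, 0.47, 0.41, 0.39, 0.27} → fail.
TB (methods 1·2): 0.48 vs {0.56, 0.43, 0.38, 0.50, 0.15, 0.17} → fail.
TC (methods 1·2): 0.61 vs {0.47, 0.41, 0.38, 0.50, 0.50, 0.51} → pass.
TD (methods 1·2): 0.33 vs {0.39, 0.27, 0.15, 0.17, 0.50, 0.51} → fail.
3 of 4 fail.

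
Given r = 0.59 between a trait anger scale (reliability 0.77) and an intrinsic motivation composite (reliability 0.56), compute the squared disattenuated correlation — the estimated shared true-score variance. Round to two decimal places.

0.81

Disattenuated r = 0.59 / √(0.77 × 0.56) = 0.59 / 0.6567 = 0.8984.
Shared true-score variance = 0.8984² = 0.8071 ≈ 0.81.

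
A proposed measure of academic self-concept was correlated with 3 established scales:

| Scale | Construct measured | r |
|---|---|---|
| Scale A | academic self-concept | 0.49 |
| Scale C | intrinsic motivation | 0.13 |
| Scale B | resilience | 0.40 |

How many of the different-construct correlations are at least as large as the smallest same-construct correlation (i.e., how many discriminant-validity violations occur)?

Convergent (same construct = academic self-concept): Scale A.
Smallest convergent = 0.49. Discriminant values: 0.13, 0.40; count ≥ 0.49 → 0.

0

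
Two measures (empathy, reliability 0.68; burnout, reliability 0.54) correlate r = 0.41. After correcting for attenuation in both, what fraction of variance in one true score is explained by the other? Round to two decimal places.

0.46

Disattenuated r = 0.41 / √(0.68 × 0.54) = 0.41 / 0.6060 = 0.6766.
Shared true-score variance = 0.6766² = 0.4578 ≈ 0.46.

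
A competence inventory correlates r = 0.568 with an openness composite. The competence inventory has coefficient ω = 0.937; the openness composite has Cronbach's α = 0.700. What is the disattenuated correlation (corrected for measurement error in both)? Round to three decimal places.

0.701

r_true = r_obs / √(r_xx · r_yy) = 0.568 / √(0.937 × 0.700) = 0.568 / √0.655900 = 0.568 / 0.8099 ≈ 0.701.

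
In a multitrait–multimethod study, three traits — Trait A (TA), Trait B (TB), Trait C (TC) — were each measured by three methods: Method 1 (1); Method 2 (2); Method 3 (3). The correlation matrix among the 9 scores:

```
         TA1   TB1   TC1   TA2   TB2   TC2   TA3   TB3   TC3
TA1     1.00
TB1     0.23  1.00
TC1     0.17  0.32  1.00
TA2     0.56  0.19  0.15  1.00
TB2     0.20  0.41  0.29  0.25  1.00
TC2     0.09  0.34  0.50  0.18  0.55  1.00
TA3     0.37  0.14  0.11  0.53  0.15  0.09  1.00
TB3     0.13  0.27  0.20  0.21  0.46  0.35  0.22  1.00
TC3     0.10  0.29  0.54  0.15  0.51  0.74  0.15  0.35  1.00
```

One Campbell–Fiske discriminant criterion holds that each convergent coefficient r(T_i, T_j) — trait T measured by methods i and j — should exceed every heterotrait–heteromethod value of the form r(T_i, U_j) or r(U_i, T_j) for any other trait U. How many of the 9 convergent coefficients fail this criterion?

Convergent coefficients and their comparison sets:
TA (methods 1·2): 0.56 vs {0.20, 0.19, 0.09, 0.15} → pass.
TA (methods 1·3): 0.37 vs {0.13, 0.14, 0.10, 0.11} → pass.
TA (methods 2·3): 0.53 vs {0.21, 0.15, 0.15, 0.09} → pass.
TB (methods 1·2): 0.41 vs {0.19, 0.20, 0.34, 0.29} → pass.
TB (methods 1·3): 0.27 vs {0.14, 0.13, 0.29, 0.20} → fail.
TB (methods 2·3): 0.46 vs {0.15, 0.21, 0.51, 0.35} → fail.
TC (methods 1·2): 0.50 vs {0.15, 0.09, 0.29, 0.34} → pass.
TC (methods 1·3): 0.54 vs {0.11, 0.10, 0.20, 0.29} → pass.
TC (methods 2·3): 0.74 vs {0.09, 0.15, 0.35, 0.51} → pass.
2 of 9 fail.

2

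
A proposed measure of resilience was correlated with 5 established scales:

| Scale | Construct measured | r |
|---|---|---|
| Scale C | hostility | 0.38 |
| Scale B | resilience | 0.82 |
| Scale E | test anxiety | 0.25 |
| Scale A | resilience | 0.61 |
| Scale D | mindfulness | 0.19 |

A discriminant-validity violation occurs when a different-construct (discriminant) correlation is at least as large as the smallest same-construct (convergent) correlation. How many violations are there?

Convergent (same construct = resilience): Scale B, Scale A.
Smallest convergent = 0.61. Discriminant values: 0.38, 0.25, 0.19; count ≥ 0.61 → 0.

0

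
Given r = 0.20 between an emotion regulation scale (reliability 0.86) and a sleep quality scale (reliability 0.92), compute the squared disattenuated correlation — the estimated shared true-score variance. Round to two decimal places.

0.05

Disattenuated r = 0.20 / √(0.86 × 0.92) = 0.20 / 0.8895 = 0.2248.
Shared true-score variance = 0.2248² = 0.0505 ≈ 0.05.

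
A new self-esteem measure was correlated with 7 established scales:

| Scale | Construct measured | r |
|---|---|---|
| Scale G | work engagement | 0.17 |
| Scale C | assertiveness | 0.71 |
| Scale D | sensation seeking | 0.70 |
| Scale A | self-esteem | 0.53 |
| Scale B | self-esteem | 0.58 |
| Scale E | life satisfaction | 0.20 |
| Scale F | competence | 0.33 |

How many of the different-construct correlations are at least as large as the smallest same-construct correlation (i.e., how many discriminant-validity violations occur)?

Convergent (same construct = self-esteem): Scale A, Scale B.
Smallest convergent = 0.53. Discriminant values: 0.17, 0.71, 0.70, 0.20, 0.33; count ≥ 0.53 → 2.

2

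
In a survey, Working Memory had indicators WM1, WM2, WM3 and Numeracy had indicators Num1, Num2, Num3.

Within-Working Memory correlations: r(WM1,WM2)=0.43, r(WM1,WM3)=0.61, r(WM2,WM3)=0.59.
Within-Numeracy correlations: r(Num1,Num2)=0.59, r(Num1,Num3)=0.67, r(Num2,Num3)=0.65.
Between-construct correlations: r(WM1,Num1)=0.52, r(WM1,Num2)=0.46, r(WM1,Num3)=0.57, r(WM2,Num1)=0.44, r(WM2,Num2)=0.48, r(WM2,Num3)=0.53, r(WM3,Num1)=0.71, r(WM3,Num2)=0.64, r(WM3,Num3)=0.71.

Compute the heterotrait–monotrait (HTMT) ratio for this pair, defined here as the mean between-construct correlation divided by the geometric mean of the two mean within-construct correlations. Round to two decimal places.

0.96

Mean heterotrait r = 5.06/9 = 0.5622.
Mean within-WM = 1.63/3 = 0.5433; mean within-Num = 1.91/3 = 0.6367.
Geometric mean = √(0.5433 × 0.6367) = 0.5881.
HTMT = 0.5622 / 0.5881 = 0.96.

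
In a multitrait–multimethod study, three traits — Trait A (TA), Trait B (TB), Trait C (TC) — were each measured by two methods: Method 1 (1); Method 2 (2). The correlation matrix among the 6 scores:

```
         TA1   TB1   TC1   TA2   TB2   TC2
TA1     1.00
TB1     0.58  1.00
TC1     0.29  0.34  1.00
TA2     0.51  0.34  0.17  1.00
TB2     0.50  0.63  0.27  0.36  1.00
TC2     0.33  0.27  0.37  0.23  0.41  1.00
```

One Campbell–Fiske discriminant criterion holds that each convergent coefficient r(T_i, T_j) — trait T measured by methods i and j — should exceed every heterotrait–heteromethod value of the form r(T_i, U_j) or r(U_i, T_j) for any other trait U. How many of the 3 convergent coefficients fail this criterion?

0

Checking each validity diagonal entry against its comparison values:
TA (methods 1·2): 0.51 vs {0.50, 0.34, 0.33, 0.17} → pass.
TB (methods 1·2): 0.63 vs {0.34, 0.50, 0.27, 0.27} → pass.
TC (methods 1·2): 0.37 vs {0.17, 0.33, 0.27, 0.27} → pass.
0 of 3 fail.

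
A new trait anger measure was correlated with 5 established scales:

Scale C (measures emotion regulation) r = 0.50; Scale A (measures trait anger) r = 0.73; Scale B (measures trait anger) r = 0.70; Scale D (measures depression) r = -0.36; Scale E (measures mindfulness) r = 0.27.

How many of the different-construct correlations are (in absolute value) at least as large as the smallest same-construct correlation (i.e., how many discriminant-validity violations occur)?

Convergent (same construct = trait anger): Scale A, Scale B.
Smallest convergent = 0.70. Discriminant |r|: 0.50, 0.36, 0.27; count ≥ 0.70 → 0.

0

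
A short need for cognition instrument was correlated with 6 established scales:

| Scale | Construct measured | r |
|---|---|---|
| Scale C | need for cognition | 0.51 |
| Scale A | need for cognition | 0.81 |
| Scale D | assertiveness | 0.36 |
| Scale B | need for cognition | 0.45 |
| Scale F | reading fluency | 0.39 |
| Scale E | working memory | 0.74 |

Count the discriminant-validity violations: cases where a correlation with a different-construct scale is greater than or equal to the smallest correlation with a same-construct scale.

1

Convergent (same construct = need for cognition): Scale C, Scale A, Scale B.
Smallest convergent = 0.45. Discriminant values: 0.36, 0.39, 0.74; count ≥ 0.45 → 1.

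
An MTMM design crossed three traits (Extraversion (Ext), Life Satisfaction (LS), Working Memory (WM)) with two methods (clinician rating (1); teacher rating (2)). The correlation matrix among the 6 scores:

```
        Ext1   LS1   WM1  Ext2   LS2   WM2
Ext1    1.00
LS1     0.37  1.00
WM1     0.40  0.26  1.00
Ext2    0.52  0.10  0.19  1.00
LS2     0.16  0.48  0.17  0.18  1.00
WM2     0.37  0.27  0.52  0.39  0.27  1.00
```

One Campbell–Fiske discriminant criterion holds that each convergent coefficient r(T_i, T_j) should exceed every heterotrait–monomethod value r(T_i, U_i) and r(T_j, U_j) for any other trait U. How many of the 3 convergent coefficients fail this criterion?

0

Convergent coefficients and their comparison sets:
Ext (methods 1·2): 0.52 vs {0.37, 0.18, 0.40, 0.39} → pass.
LS (methods 1·2): 0.48 vs {0.37, 0.18, 0.26, 0.27} → pass.
WM (methods 1·2): 0.52 vs {0.40, 0.39, 0.26, 0.27} → pass.
0 of 3 fail.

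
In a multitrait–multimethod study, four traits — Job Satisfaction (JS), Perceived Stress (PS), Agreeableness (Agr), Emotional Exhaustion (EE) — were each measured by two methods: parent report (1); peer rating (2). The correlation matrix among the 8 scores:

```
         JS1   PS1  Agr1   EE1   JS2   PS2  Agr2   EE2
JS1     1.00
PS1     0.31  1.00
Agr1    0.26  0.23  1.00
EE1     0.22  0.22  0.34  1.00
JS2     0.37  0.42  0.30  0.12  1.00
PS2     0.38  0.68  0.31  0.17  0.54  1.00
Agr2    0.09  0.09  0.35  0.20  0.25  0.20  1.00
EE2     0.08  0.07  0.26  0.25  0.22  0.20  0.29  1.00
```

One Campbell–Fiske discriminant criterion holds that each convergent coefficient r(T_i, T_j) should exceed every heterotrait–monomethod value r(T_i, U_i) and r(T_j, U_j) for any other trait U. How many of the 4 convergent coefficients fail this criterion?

2

Convergent coefficients and their comparison sets:
JS (methods 1·2): 0.37 vs {0.31, 0.54, 0.26, 0.25, 0.22, 0.22} → fail.
PS (methods 1·2): 0.68 vs {0.31, 0.54, 0.23, 0.20, 0.22, 0.20} → pass.
Agr (methods 1·2): 0.35 vs {0.26, 0.25, 0.23, 0.20, 0.34, 0.29} → pass.
EE (methods 1·2): 0.25 vs {0.22, 0.22, 0.22, 0.20, 0.34, 0.29} → fail.
2 of 4 fail.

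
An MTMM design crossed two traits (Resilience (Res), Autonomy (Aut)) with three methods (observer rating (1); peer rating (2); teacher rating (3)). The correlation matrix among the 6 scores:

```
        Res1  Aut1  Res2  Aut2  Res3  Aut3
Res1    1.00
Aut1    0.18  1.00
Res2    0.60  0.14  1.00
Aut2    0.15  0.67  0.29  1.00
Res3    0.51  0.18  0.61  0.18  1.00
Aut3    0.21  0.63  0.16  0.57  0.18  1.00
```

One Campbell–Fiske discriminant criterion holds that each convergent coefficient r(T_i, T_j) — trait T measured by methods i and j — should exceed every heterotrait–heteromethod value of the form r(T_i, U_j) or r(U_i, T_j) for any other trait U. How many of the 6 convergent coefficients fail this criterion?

Each convergent coefficient versus the relevant comparison correlations:
Res (methods 1·2): 0.60 vs {0.15, 0.14} → pass.
Res (methods 1·3): 0.51 vs {0.21, 0.18} → pass.
Res (methods 2·3): 0.61 vs {0.16, 0.18} → pass.
Aut (methods 1·2): 0.67 vs {0.14, 0.15} → pass.
Aut (methods 1·3): 0.63 vs {0.18, 0.21} → pass.
Aut (methods 2·3): 0.57 vs {0.18, 0.16} → pass.
0 of 6 fail.

0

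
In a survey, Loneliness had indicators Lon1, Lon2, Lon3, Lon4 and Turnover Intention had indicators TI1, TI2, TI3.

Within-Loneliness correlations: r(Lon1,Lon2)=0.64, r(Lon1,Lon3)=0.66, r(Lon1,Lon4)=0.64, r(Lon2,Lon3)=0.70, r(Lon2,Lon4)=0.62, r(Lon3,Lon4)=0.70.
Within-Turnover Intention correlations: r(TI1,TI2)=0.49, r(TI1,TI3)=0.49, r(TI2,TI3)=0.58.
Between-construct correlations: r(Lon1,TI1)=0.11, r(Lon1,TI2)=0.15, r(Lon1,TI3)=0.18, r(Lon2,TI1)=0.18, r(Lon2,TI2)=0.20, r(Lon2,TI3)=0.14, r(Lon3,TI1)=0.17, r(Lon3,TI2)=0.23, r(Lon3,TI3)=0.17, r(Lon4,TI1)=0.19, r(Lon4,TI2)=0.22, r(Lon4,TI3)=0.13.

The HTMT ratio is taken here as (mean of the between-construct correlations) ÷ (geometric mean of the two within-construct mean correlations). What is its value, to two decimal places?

Mean between = 2.07/12 = 0.1725.
Mean within-Lon = 3.96/6 = 0.6600; mean within-TI = 1.56/3 = 0.5200.
Geometric mean = √(0.6600 × 0.5200) = 0.5858.
HTMT = 0.1725 / 0.5858 = 0.29.

0.29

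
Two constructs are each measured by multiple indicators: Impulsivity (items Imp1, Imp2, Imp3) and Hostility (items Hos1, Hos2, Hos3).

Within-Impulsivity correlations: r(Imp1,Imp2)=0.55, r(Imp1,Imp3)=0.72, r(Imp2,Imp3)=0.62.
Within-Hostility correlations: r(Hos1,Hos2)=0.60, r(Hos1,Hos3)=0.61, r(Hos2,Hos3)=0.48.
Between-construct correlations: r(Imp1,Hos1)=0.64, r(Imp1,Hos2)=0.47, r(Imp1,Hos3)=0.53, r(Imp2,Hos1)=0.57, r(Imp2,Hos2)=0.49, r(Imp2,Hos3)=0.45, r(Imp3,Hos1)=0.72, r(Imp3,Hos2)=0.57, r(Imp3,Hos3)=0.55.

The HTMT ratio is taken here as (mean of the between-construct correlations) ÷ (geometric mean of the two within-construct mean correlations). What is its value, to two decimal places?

0.93

Mean between = 4.99/9 = 0.5544.
Mean within-Imp = 1.89/3 = 0.6300; mean within-Hos = 1.69/3 = 0.5633.
Geometric mean = √(0.6300 × 0.5633) = 0.5957.
HTMT = 0.5544 / 0.5957 = 0.93.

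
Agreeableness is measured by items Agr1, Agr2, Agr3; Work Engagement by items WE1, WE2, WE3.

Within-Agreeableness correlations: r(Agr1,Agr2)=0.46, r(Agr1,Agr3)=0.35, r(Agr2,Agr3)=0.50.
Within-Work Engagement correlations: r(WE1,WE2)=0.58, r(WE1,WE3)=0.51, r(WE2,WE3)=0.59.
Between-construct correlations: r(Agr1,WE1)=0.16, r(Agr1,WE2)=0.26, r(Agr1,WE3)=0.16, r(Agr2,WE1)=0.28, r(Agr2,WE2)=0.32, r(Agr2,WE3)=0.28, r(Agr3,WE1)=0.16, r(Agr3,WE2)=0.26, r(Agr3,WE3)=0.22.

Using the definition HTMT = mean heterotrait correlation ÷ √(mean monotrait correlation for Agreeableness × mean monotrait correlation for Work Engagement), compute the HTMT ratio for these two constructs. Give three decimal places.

0.472

Between-construct mean = 2.10/9 = 0.2333.
Mean within-Agr = 1.31/3 = 0.4367; mean within-WE = 1.68/3 = 0.5600.
Geometric mean = √(0.4367 × 0.5600) = 0.4945.
HTMT = 0.2333 / 0.4945 = 0.472.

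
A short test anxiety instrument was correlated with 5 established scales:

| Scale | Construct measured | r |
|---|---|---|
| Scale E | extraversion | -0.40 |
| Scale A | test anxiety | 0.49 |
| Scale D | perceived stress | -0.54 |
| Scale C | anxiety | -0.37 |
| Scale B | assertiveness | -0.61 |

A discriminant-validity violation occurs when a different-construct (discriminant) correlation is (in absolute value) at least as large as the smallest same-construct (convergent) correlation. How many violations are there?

2

Convergent (same construct = test anxiety): Scale A.
Smallest convergent = 0.49. Discriminant |r|: 0.40, 0.54, 0.37, 0.61; count ≥ 0.49 → 2.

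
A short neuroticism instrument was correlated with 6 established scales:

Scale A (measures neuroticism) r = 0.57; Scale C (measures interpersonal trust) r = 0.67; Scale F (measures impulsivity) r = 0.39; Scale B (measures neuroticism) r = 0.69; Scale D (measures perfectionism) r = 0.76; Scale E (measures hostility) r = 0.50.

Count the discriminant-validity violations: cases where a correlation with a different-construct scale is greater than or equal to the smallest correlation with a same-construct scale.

2

Convergent (same construct = neuroticism): Scale A, Scale B.
Smallest convergent = 0.57. Discriminant values: 0.67, 0.39, 0.76, 0.50; count ≥ 0.57 → 2.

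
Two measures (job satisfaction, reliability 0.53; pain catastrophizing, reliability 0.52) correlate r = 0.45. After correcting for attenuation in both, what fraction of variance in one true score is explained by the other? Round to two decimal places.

0.73

Disattenuated r = 0.45 / √(0.53 × 0.52) = 0.45 / 0.5250 = 0.8571.
Shared true-score variance = 0.8571² = 0.7346 ≈ 0.73.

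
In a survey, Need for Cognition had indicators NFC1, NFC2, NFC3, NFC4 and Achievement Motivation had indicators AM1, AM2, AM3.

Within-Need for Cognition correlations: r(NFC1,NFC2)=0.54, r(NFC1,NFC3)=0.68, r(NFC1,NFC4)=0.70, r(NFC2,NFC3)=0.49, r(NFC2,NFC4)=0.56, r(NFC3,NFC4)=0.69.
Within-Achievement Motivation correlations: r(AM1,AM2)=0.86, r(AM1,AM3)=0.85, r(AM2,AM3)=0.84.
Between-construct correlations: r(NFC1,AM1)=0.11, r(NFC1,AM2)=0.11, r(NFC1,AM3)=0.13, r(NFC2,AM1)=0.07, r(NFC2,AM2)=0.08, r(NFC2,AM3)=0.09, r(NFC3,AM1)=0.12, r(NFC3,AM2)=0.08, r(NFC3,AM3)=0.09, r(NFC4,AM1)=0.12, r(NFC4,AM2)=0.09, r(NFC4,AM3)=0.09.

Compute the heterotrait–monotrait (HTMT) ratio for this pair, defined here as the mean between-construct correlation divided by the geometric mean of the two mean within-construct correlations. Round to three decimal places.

0.137

Mean between = 1.18/12 = 0.0983.
Mean within-NFC = 3.66/6 = 0.6100; mean within-AM = 2.55/3 = 0.8500.
Geometric mean = √(0.6100 × 0.8500) = 0.7201.
HTMT = 0.0983 / 0.7201 = 0.137.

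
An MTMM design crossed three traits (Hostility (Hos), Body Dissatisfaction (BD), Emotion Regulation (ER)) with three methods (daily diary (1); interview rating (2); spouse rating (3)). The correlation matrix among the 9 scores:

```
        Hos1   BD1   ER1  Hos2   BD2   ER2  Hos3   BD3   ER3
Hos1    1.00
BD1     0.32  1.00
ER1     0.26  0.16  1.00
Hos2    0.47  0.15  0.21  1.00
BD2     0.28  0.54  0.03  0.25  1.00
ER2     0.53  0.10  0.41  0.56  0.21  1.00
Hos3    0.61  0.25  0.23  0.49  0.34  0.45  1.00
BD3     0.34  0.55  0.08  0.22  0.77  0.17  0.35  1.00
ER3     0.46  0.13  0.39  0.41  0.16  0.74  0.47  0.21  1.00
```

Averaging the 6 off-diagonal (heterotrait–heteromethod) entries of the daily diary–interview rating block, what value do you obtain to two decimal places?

HTHM values (method 1 × method 2): 0.28, 0.53, 0.15, 0.10, 0.21, 0.03; mean = 1.30/6 = 0.22.

0.22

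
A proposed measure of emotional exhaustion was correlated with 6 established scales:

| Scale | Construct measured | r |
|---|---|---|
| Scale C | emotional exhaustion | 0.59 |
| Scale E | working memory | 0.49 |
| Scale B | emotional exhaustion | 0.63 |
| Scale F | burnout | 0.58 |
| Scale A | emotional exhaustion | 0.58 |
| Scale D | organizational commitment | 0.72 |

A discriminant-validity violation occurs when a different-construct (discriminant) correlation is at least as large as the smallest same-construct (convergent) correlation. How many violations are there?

2

Convergent (same construct = emotional exhaustion): Scale C, Scale B, Scale A.
Smallest convergent = 0.58. Discriminant values: 0.49, 0.58, 0.72; count ≥ 0.58 → 2.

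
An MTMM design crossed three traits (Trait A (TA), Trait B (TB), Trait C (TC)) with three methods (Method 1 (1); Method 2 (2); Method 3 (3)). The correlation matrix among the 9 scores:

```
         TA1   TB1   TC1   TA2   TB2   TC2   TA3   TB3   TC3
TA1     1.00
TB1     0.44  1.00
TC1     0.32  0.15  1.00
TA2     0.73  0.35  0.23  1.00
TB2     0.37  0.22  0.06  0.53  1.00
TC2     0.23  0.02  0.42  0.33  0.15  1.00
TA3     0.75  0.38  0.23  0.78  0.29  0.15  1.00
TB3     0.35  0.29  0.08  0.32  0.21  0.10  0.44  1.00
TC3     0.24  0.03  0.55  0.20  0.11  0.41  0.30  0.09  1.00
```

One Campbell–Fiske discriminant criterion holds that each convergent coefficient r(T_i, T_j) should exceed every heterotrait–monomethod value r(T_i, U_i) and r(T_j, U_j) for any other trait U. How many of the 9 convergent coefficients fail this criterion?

3

Each convergent coefficient versus the relevant comparison correlations:
TA (methods 1·2): 0.73 vs {0.44, 0.53, 0.32, 0.33} → pass.
TA (methods 1·3): 0.75 vs {0.44, 0.44, 0.32, 0.30} → pass.
TA (methods 2·3): 0.78 vs {0.53, 0.44, 0.33, 0.30} → pass.
TB (methods 1·2): 0.22 vs {0.44, 0.53, 0.15, 0.15} → fail.
TB (methods 1·3): 0.29 vs {0.44, 0.44, 0.15, 0.09} → fail.
TB (methods 2·3): 0.21 vs {0.53, 0.44, 0.15, 0.09} → fail.
TC (methods 1·2): 0.42 vs {0.32, 0.33, 0.15, 0.15} → pass.
TC (methods 1·3): 0.55 vs {0.32, 0.30, 0.15, 0.09} → pass.
TC (methods 2·3): 0.41 vs {0.33, 0.30, 0.15, 0.09} → pass.
3 of 9 fail.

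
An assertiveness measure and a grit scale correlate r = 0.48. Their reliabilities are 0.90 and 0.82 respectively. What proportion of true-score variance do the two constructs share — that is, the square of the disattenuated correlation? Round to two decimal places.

0.31

Disattenuated r = 0.48 / √(0.90 × 0.82) = 0.48 / 0.8591 = 0.5587.
Shared true-score variance = 0.5587² = 0.3121 ≈ 0.31.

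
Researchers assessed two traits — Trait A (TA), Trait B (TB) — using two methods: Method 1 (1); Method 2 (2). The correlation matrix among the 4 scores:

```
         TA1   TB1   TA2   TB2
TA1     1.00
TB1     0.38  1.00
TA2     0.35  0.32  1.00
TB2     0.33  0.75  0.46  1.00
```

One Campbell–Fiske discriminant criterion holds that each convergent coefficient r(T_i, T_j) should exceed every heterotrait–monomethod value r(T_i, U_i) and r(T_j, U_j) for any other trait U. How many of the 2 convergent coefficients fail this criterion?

Convergent coefficients and their comparison sets:
TA (methods 1·2): 0.35 vs {0.38, 0.46} → fail.
TB (methods 1·2): 0.75 vs {0.38, 0.46} → pass.
1 of 2 fail.

1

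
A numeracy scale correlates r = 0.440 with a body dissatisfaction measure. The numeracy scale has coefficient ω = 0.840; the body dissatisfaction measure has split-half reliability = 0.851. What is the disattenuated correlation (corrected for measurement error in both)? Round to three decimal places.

0.520

r_true = r_obs / √(r_xx · r_yy) = 0.440 / √(0.840 × 0.851) = 0.440 / √0.714840 = 0.440 / 0.8455 ≈ 0.520.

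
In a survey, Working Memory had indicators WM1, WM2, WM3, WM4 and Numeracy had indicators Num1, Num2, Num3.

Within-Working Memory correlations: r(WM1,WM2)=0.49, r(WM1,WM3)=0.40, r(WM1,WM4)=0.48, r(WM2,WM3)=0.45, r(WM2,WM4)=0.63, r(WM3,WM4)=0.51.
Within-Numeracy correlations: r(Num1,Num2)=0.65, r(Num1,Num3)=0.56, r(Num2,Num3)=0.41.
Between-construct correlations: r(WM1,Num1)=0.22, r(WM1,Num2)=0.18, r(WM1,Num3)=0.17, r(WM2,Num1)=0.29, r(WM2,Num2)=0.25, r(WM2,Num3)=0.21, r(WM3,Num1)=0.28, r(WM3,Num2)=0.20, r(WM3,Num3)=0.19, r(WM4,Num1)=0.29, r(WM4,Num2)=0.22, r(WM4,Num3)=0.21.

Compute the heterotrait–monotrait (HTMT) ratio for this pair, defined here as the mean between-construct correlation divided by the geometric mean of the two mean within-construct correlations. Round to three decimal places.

0.438

Mean between = 2.71/12 = 0.2258.
Mean within-WM = 2.96/6 = 0.4933; mean within-Num = 1.62/3 = 0.5400.
Geometric mean = √(0.4933 × 0.5400) = 0.5161.
HTMT = 0.2258 / 0.5161 = 0.438.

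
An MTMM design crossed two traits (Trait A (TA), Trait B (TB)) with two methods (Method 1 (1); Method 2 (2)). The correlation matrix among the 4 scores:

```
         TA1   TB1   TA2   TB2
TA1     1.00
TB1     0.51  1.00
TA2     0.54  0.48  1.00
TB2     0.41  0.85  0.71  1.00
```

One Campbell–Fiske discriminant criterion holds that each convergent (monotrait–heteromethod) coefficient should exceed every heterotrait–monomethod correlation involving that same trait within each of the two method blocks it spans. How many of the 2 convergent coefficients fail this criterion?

Convergent coefficients and their comparison sets:
TA (methods 1·2): 0.54 vs {0.51, 0.71} → fail.
TB (methods 1·2): 0.85 vs {0.51, 0.71} → pass.
1 of 2 fail.

1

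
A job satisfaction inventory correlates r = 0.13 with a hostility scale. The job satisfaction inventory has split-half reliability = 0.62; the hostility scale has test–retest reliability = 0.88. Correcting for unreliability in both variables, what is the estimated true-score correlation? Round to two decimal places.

0.18

r_true = r_obs / √(r_xx · r_yy) = 0.13 / √(0.62 × 0.88) = 0.13 / √0.5456 = 0.13 / 0.7386 ≈ 0.18.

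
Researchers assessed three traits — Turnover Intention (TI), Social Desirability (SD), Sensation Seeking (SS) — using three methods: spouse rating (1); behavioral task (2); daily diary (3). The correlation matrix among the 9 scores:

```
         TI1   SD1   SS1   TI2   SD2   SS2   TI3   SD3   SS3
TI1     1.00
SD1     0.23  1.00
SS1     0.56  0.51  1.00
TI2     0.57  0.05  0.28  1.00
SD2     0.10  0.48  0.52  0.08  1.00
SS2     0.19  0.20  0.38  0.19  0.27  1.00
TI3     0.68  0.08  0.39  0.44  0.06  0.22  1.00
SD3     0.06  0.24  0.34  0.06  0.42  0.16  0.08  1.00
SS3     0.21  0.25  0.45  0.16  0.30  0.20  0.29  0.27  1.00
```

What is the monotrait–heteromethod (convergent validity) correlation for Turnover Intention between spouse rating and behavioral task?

Same trait (TI), different methods: r(TI1, TI2) = 0.57.

0.57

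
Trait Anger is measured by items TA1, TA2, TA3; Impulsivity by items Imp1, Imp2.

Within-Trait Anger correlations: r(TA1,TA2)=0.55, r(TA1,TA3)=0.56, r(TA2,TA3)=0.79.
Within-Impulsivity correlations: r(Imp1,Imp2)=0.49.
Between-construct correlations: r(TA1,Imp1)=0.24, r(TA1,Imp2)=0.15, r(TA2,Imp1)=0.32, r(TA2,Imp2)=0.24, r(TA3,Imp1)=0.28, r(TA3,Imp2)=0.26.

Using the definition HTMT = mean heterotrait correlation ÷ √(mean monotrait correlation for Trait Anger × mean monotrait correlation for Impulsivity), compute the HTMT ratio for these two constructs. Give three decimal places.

0.446

Between-construct mean = 1.49/6 = 0.2483.
Mean within-TA = 1.90/3 = 0.6333; mean within-Imp = 0.49/1 = 0.4900.
Geometric mean = √(0.6333 × 0.4900) = 0.5571.
HTMT = 0.2483 / 0.5571 = 0.446.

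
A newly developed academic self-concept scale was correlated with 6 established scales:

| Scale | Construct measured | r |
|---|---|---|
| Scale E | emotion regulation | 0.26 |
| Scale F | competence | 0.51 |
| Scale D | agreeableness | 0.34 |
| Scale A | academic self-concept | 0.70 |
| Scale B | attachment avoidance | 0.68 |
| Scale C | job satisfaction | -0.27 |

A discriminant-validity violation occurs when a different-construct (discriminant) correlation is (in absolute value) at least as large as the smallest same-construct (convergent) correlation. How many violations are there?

0

Convergent (same construct = academic self-concept): Scale A.
Smallest convergent = 0.70. Discriminant |r|: 0.26, 0.51, 0.34, 0.68, 0.27; count ≥ 0.70 → 0.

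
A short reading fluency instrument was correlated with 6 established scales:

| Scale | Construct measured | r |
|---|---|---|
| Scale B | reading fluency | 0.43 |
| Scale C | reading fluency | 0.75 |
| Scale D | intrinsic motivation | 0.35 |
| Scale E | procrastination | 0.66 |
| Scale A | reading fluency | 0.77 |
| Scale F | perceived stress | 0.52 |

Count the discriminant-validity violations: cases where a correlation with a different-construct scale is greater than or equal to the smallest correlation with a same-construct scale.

Convergent (same construct = reading fluency): Scale B, Scale C, Scale A.
Smallest convergent = 0.43. Discriminant values: 0.35, 0.66, 0.52; count ≥ 0.43 → 2.

2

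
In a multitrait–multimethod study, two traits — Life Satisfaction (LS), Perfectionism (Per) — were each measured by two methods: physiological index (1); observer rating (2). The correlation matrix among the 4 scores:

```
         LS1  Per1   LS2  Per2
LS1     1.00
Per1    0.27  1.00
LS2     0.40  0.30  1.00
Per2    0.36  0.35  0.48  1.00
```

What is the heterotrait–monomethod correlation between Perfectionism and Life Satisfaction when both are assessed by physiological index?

0.27

Different traits, same method: r(Per1, LS1) = 0.27.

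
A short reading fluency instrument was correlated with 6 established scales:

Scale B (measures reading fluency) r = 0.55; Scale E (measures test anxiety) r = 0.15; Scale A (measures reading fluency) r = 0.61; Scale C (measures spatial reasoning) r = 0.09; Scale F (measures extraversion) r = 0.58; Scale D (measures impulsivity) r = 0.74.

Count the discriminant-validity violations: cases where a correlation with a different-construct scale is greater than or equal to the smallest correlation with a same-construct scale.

2

Convergent (same construct = reading fluency): Scale B, Scale A.
Smallest convergent = 0.55. Discriminant values: 0.15, 0.09, 0.58, 0.74; count ≥ 0.55 → 2.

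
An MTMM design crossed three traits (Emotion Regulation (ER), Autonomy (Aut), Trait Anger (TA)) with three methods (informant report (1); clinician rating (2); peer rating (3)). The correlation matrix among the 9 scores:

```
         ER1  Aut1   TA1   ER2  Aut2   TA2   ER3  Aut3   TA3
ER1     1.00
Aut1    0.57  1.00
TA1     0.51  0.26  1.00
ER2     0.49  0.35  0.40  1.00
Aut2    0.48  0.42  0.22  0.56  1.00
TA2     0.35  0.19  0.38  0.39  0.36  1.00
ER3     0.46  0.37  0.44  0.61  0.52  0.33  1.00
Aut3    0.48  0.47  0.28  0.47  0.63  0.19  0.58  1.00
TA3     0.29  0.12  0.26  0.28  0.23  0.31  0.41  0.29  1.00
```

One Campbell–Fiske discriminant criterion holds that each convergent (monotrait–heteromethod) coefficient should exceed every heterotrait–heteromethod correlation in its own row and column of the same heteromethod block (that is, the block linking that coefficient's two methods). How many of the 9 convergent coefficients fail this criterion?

Convergent coefficients and their comparison sets:
ER (methods 1·2): 0.49 vs {0.48, 0.35, 0.35, 0.40} → pass.
ER (methods 1·3): 0.46 vs {0.48, 0.37, 0.29, 0.44} → fail.
ER (methods 2·3): 0.61 vs {0.47, 0.52, 0.28, 0.33} → pass.
Aut (methods 1·2): 0.42 vs {0.35, 0.48, 0.19, 0.22} → fail.
Aut (methods 1·3): 0.47 vs {0.37, 0.48, 0.12, 0.28} → fail.
Aut (methods 2·3): 0.63 vs {0.52, 0.47, 0.23, 0.19} → pass.
TA (methods 1·2): 0.38 vs {0.40, 0.35, 0.22, 0.19} → fail.
TA (methods 1·3): 0.26 vs {0.44, 0.29, 0.28, 0.12} → fail.
TA (methods 2·3): 0.31 vs {0.33, 0.28, 0.19, 0.23} → fail.
6 of 9 fail.

6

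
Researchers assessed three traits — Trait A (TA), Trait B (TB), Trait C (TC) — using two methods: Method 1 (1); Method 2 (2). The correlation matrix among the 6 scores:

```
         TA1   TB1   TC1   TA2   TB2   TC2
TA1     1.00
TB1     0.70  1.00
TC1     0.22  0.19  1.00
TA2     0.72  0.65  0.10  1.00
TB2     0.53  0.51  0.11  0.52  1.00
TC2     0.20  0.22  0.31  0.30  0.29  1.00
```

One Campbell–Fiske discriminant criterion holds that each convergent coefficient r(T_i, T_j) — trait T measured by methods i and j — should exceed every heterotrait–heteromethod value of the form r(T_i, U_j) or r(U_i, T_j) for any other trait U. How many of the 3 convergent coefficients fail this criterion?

1

Convergent coefficients and their comparison sets:
TA (methods 1·2): 0.72 vs {0.53, 0.65, 0.20, 0.10} → pass.
TB (methods 1·2): 0.51 vs {0.65, 0.53, 0.22, 0.11} → fail.
TC (methods 1·2): 0.31 vs {0.10, 0.20, 0.11, 0.22} → pass.
1 of 3 fail.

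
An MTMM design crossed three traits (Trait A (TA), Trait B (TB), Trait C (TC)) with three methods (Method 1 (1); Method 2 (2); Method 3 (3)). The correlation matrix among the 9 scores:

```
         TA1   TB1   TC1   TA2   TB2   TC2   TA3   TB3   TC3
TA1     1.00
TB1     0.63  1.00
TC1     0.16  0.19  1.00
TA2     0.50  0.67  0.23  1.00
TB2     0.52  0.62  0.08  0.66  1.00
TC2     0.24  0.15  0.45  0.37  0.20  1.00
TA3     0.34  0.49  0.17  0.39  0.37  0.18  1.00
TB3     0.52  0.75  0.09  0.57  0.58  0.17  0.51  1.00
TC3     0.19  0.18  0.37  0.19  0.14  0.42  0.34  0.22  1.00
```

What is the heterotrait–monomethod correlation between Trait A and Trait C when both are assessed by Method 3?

Different traits, same method: r(TA3, TC3) = 0.34.

0.34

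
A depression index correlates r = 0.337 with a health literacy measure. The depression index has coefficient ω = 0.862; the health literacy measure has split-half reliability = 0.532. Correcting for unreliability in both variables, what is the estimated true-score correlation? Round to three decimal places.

0.498

r_true = r_obs / √(r_xx · r_yy) = 0.337 / √(0.862 × 0.532) = 0.337 / √0.458584 = 0.337 / 0.6772 ≈ 0.498.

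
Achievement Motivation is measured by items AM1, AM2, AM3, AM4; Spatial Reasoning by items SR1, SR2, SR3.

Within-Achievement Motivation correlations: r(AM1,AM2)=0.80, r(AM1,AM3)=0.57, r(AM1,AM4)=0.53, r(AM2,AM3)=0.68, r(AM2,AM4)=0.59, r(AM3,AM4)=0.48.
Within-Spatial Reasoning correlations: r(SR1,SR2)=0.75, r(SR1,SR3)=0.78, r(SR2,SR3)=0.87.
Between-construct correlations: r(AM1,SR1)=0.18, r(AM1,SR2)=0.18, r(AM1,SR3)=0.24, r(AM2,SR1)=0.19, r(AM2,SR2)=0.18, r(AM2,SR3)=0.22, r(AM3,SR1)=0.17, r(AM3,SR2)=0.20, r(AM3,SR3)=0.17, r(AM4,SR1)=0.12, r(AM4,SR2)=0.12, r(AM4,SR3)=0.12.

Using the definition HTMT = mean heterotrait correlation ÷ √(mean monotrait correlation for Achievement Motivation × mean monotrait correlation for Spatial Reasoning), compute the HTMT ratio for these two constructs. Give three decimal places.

0.250

Between-construct mean = 2.09/12 = 0.1742.
Mean within-AM = 3.65/6 = 0.6083; mean within-SR = 2.40/3 = 0.8000.
Geometric mean = √(0.6083 × 0.8000) = 0.6976.
HTMT = 0.1742 / 0.6976 = 0.250.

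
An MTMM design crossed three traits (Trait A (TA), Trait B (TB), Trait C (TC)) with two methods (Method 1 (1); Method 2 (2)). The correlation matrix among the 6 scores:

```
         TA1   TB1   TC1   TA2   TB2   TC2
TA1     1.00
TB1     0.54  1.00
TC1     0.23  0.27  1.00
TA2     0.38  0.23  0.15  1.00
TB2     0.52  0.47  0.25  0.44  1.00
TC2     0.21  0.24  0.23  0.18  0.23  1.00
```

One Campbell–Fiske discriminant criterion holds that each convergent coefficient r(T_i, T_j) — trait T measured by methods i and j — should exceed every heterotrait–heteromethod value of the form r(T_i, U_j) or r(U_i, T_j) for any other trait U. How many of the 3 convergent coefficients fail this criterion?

Convergent coefficients and their comparison sets:
TA (methods 1·2): 0.38 vs {0.52, 0.23, 0.21, 0.15} → fail.
TB (methods 1·2): 0.47 vs {0.23, 0.52, 0.24, 0.25} → fail.
TC (methods 1·2): 0.23 vs {0.15, 0.21, 0.25, 0.24} → fail.
3 of 3 fail.

3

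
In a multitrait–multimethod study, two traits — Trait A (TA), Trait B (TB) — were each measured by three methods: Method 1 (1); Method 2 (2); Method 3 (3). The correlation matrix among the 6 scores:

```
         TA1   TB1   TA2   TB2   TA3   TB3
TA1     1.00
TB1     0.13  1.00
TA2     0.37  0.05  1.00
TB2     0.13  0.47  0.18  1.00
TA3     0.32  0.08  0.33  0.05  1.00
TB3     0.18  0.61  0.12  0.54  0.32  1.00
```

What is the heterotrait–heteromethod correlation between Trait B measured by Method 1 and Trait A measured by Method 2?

Different traits and methods: r(TB1, TA2) = 0.05.

0.05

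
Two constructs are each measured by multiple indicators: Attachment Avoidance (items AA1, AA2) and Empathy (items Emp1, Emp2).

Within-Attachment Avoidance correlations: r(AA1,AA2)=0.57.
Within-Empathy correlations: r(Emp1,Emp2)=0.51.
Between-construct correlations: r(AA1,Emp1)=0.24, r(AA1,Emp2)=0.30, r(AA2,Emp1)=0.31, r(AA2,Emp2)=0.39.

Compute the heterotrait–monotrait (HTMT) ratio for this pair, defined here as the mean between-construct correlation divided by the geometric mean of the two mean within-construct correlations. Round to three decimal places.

Mean between = 1.24/4 = 0.3100.
Mean within-AA = 0.57/1 = 0.5700; mean within-Emp = 0.51/1 = 0.5100.
Geometric mean = √(0.5700 × 0.5100) = 0.5392.
HTMT = 0.3100 / 0.5392 = 0.575.

0.575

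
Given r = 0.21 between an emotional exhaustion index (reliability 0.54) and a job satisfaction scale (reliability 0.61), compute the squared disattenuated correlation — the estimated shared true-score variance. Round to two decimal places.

0.13

Disattenuated r = 0.21 / √(0.54 × 0.61) = 0.21 / 0.5739 = 0.3659.
Shared true-score variance = 0.3659² = 0.1339 ≈ 0.13.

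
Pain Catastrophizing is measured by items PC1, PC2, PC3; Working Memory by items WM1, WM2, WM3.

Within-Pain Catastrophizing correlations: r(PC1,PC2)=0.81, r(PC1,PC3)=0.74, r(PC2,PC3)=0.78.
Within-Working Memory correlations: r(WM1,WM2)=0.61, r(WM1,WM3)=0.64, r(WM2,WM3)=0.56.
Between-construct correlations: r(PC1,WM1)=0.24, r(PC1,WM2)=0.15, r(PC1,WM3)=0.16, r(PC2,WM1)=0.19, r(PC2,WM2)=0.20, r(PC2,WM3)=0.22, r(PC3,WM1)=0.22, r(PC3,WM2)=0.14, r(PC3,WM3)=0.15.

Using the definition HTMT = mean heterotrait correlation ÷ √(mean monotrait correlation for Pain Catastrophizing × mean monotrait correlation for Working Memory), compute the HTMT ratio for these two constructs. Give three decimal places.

Mean heterotrait r = 1.67/9 = 0.1856.
Mean within-PC = 2.33/3 = 0.7767; mean within-WM = 1.81/3 = 0.6033.
Geometric mean = √(0.7767 × 0.6033) = 0.6845.
HTMT = 0.1856 / 0.6845 = 0.271.

0.271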